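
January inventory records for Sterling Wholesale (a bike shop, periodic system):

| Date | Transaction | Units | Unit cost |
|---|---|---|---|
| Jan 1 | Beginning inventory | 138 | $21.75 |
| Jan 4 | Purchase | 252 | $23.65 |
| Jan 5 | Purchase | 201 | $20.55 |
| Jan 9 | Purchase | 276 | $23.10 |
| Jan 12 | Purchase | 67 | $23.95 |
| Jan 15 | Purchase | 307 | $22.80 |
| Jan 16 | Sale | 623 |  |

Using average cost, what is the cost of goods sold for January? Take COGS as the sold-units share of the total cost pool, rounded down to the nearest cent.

COGS = $14,092.40

Jan 16, sell 623: 623/1241 × $28,071.70 → $14,092.40
Ending inventory (cost pool remaining) = $13,979.30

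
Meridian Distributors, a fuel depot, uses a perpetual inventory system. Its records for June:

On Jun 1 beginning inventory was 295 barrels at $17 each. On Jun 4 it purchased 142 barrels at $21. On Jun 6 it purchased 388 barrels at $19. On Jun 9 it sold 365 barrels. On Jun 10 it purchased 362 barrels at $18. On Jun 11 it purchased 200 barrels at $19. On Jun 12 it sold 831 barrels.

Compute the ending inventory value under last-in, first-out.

Jun 9, 365 sold [LIFO — newest first]: 365 @ $19 = $6,935
Jun 12, 831 sold [LIFO — newest first]: 200 @ $19 + 362 @ $18 + 23 @ $19 + 142 @ $21 + 104 @ $17 = $15,503
Total COGS = $6,935 + $15,503 = $22,438
Ending inventory: 191 @ $17 = $3,247

Ending inventory = $3,247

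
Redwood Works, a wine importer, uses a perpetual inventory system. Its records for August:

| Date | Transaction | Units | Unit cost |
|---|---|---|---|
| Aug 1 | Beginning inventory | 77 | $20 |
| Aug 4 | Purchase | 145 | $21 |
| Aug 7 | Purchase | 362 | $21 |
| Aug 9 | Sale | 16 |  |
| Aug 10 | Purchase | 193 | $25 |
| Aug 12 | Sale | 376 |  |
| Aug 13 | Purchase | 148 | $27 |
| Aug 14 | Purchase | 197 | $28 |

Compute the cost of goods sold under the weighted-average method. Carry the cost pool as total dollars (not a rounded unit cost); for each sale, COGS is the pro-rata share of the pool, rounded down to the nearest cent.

COGS = $8,574.32

After Aug 1: 77 on hand, pool $1,540.00 (≈ $20.0000 each)
After Aug 4: 222 on hand, pool $4,585.00 (≈ $20.6532 each)
After Aug 7: 584 on hand, pool $12,187.00 (≈ $20.8682 each)
Aug 9, sell 16: 16/584 × $12,187.00 → $333.89
After Aug 10: 761 on hand, pool $16,678.11 (≈ $21.9160 each)
Aug 12, sell 376: 376/761 × $16,678.11 → $8,240.43
After Aug 13: 533 on hand, pool $12,433.68 (≈ $23.3277 each)
After Aug 14: 730 on hand, pool $17,949.68 (≈ $24.5886 each)
Total COGS = $333.89 + $8,240.43 = $8,574.32
Ending inventory (cost pool remaining) = $17,949.68
Check: goods available $26,524.00 = COGS $8,574.32 + ending $17,949.68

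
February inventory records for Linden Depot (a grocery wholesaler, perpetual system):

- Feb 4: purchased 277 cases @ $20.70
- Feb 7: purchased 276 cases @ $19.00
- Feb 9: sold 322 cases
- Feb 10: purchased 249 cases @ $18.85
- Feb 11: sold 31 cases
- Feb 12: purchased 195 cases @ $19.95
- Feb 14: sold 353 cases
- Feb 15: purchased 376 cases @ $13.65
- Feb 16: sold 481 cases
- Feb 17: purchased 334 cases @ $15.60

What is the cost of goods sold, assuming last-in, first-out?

Feb 9, 322 sold [LIFO — newest first]: 276 @ $19.00 + 46 @ $20.70 = $6,196.20
Feb 11, 31 sold [LIFO — newest first]: 31 @ $18.85 = $584.35
Feb 14, 353 sold [LIFO — newest first]: 195 @ $19.95 + 158 @ $18.85 = $6,868.55
Feb 16, 481 sold [LIFO — newest first]: 376 @ $13.65 + 60 @ $18.85 + 45 @ $20.70 = $7,194.90
Total COGS = $6,196.20 + $584.35 + $6,868.55 + $7,194.90 = $20,844.00
Ending inventory: 186 @ $20.70 + 334 @ $15.60 = $9,060.60

COGS = $20,844.00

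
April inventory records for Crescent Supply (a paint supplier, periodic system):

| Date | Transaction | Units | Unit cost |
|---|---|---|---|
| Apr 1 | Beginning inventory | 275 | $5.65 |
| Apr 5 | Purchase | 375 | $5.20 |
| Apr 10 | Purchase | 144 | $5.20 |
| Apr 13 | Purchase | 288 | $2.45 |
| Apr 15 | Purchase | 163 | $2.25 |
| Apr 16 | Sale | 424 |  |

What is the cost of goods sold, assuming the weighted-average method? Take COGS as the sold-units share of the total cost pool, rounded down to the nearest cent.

COGS = $1,813.45

Apr 16, sell 424: 424/1245 × $5,324.90 → $1,813.45
Ending inventory (cost pool remaining) = $3,511.45
Check: goods available $5,324.90 = COGS $1,813.45 + ending $3,511.45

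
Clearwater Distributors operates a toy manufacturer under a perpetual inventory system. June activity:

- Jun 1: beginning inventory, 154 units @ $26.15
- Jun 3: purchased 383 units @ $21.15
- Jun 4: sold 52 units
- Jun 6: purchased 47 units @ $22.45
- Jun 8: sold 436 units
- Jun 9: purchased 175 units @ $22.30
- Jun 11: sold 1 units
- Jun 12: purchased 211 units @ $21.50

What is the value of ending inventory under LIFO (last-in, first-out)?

Ending inventory = $10,927.10

Jun 4, 52 sold [LIFO — newest first]: 52 @ $21.15 = $1,099.80
Jun 8, 436 sold [LIFO — newest first]: 47 @ $22.45 + 331 @ $21.15 + 58 @ $26.15 = $9,572.50
Jun 11, 1 sold [LIFO — newest first]: 1 @ $22.30 = $22.30
Total COGS = $1,099.80 + $9,572.50 + $22.30 = $10,694.60
Ending inventory: 96 @ $26.15 + 174 @ $22.30 + 211 @ $21.50 = $10,927.10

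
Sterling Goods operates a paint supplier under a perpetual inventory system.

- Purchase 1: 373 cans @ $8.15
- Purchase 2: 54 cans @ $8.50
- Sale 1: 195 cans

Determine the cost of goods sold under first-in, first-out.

COGS = $1,589.25

Sale 1 (195) [FIFO — oldest first]: 195 @ $8.15 = $1,589.25
Ending inventory: 178 @ $8.15 + 54 @ $8.50 = $1,909.70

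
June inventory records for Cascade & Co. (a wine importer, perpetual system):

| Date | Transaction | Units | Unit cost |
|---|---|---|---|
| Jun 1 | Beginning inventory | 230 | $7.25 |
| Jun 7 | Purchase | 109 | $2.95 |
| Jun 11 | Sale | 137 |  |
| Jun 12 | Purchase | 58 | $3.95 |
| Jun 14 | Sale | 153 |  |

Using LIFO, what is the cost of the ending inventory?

Ending inventory = $775.75

Jun 11, 137 sold [LIFO — newest first]: 109 @ $2.95 + 28 @ $7.25 = $524.55
Jun 14, 153 sold [LIFO — newest first]: 58 @ $3.95 + 95 @ $7.25 = $917.85
Total COGS = $524.55 + $917.85 = $1,442.40
Ending inventory: 107 @ $7.25 = $775.75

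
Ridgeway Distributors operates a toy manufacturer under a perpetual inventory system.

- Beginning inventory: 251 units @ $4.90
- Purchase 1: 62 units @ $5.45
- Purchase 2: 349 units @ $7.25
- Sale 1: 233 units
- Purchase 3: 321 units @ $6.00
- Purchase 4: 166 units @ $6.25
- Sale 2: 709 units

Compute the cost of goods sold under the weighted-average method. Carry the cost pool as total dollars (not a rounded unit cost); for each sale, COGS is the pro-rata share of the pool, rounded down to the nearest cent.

COGS = $5,791.71

After Beginning: 251 on hand, pool $1,229.90 (≈ $4.9000 each)
After Purchase 1: 313 on hand, pool $1,567.80 (≈ $5.0089 each)
After Purchase 2: 662 on hand, pool $4,098.05 (≈ $6.1904 each)
Sale 1, sell 233: 233/662 × $4,098.05 → $1,442.36
After Purchase 3: 750 on hand, pool $4,581.69 (≈ $6.1089 each)
After Purchase 4: 916 on hand, pool $5,619.19 (≈ $6.1345 each)
Sale 2, sell 709: 709/916 × $5,619.19 → $4,349.35
Total COGS = $1,442.36 + $4,349.35 = $5,791.71
Ending inventory (cost pool remaining) = $1,269.84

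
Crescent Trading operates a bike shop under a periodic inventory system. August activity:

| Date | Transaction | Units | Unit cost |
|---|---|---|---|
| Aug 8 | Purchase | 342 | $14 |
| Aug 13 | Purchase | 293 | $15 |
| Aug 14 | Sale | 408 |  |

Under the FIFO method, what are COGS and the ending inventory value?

Aug 14, 408 sold [FIFO — oldest first]: 342 @ $14 + 66 @ $15 = $5,778
Ending inventory: 227 @ $15 = $3,405
Check: goods available $9,183 = COGS $5,778 + ending $3,405

COGS = $5,778; ending inventory = $3,405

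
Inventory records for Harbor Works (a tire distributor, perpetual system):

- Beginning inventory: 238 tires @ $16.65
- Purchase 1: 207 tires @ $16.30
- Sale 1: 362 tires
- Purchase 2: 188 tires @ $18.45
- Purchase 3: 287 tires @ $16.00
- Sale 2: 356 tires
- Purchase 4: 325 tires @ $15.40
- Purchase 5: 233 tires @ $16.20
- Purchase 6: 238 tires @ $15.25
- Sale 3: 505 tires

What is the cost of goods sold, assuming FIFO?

Sale 1 (362) [FIFO — oldest first]: 238 @ $16.65 + 124 @ $16.30 = $5,983.90
Sale 2 (356) [FIFO — oldest first]: 83 @ $16.30 + 188 @ $18.45 + 85 @ $16.00 = $6,181.50
Sale 3 (505) [FIFO — oldest first]: 202 @ $16.00 + 303 @ $15.40 = $7,898.20
Total COGS = $5,983.90 + $6,181.50 + $7,898.20 = $20,063.60
Ending inventory: 22 @ $15.40 + 233 @ $16.20 + 238 @ $15.25 = $7,742.90

COGS = $20,063.60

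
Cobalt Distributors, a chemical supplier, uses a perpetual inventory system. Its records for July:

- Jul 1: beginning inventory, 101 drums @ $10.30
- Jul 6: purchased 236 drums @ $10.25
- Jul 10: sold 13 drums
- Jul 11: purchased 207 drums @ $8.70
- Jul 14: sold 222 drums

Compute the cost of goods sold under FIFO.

Jul 10, 13 sold [FIFO — oldest first]: 13 @ $10.30 = $133.90
Jul 14, 222 sold [FIFO — oldest first]: 88 @ $10.30 + 134 @ $10.25 = $2,279.90
Total COGS = $133.90 + $2,279.90 = $2,413.80
Ending inventory: 102 @ $10.25 + 207 @ $8.70 = $2,846.40

COGS = $2,413.80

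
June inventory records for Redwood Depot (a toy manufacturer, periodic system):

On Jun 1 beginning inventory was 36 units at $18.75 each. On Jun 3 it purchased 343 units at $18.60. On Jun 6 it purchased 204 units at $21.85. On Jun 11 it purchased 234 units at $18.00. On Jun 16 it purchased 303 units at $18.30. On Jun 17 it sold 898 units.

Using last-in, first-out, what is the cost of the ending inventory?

Ending inventory = $4,134.60

Jun 17, 898 sold [LIFO — newest first]: 303 @ $18.30 + 234 @ $18.00 + 204 @ $21.85 + 157 @ $18.60 = $17,134.50
Ending inventory: 36 @ $18.75 + 186 @ $18.60 = $4,134.60
Check: goods available $21,269.10 = COGS $17,134.50 + ending $4,134.60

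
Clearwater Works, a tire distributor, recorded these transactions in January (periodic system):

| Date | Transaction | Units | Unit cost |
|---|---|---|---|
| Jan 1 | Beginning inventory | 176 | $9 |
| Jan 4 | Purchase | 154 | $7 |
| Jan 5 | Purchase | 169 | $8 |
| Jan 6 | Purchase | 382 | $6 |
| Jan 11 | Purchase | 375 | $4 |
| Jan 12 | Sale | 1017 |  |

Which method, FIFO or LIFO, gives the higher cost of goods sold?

FIFO COGS: 176 @ $9 + 154 @ $7 + 169 @ $8 + 382 @ $6 + 136 @ $4 = $6,850
LIFO COGS: 375 @ $4 + 382 @ $6 + 169 @ $8 + 91 @ $7 = $5,781

FIFO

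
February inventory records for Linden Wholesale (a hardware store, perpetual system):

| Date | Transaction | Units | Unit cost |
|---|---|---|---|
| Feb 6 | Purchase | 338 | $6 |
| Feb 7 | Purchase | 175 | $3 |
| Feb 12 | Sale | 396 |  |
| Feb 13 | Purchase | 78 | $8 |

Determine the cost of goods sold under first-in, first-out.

Feb 12, 396 sold [FIFO — oldest first]: 338 @ $6 + 58 @ $3 = $2,202
Ending inventory: 117 @ $3 + 78 @ $8 = $975
Check: goods available $3,177 = COGS $2,202 + ending $975

COGS = $2,202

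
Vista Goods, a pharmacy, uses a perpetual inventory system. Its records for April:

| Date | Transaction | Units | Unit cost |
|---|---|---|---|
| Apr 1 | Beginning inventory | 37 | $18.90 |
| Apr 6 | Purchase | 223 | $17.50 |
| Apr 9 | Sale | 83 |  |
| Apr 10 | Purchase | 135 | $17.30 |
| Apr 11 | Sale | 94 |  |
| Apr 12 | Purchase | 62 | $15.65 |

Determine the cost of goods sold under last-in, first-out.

COGS = $3,078.70

Apr 9, 83 sold [LIFO — newest first]: 83 @ $17.50 = $1,452.50
Apr 11, 94 sold [LIFO — newest first]: 94 @ $17.30 = $1,626.20
Total COGS = $1,452.50 + $1,626.20 = $3,078.70
Ending inventory: 37 @ $18.90 + 140 @ $17.50 + 41 @ $17.30 + 62 @ $15.65 = $4,828.90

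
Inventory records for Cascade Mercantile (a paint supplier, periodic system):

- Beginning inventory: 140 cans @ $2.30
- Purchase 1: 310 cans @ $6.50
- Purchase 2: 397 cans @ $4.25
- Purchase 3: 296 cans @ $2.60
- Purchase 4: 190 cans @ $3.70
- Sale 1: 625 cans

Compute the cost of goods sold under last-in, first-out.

Sale 1 (625) [LIFO — newest first]: 190 @ $3.70 + 296 @ $2.60 + 139 @ $4.25 = $2,063.35
Ending inventory: 140 @ $2.30 + 310 @ $6.50 + 258 @ $4.25 = $3,433.50

COGS = $2,063.35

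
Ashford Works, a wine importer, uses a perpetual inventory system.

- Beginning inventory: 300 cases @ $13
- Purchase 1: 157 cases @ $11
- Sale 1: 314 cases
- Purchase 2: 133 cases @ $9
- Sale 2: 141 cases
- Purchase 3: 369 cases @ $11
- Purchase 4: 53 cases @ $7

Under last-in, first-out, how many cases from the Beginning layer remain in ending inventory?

135

Sale 1 (314) [LIFO — newest first]: 157 @ $11 + 157 @ $13 = $3,768
Sale 2 (141) [LIFO — newest first]: 133 @ $9 + 8 @ $13 = $1,301
Total COGS = $3,768 + $1,301 = $5,069
Ending inventory: 135 @ $13 + 369 @ $11 + 53 @ $7 = $6,185
Check: goods available $11,254 = COGS $5,069 + ending $6,185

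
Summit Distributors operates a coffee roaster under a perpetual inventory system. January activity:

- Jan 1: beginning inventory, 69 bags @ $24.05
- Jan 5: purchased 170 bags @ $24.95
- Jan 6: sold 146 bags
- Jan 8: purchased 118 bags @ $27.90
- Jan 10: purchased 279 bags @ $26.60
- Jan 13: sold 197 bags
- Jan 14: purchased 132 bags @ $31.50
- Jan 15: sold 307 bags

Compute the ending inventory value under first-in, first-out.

Jan 6, 146 sold [FIFO — oldest first]: 69 @ $24.05 + 77 @ $24.95 = $3,580.60
Jan 13, 197 sold [FIFO — oldest first]: 93 @ $24.95 + 104 @ $27.90 = $5,221.95
Jan 15, 307 sold [FIFO — oldest first]: 14 @ $27.90 + 279 @ $26.60 + 14 @ $31.50 = $8,253.00
Total COGS = $3,580.60 + $5,221.95 + $8,253.00 = $17,055.55
Ending inventory: 118 @ $31.50 = $3,717.00

Ending inventory = $3,717.00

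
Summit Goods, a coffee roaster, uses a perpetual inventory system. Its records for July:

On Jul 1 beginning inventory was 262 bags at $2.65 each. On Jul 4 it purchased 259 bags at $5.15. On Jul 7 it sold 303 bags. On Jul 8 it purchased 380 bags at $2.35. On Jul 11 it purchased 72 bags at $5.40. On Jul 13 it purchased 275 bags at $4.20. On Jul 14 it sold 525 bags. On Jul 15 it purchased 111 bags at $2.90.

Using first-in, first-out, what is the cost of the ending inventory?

Jul 7, 303 sold [FIFO — oldest first]: 262 @ $2.65 + 41 @ $5.15 = $905.45
Jul 14, 525 sold [FIFO — oldest first]: 218 @ $5.15 + 307 @ $2.35 = $1,844.15
Total COGS = $905.45 + $1,844.15 = $2,749.60
Ending inventory: 73 @ $2.35 + 72 @ $5.40 + 275 @ $4.20 + 111 @ $2.90 = $2,037.25

Ending inventory = $2,037.25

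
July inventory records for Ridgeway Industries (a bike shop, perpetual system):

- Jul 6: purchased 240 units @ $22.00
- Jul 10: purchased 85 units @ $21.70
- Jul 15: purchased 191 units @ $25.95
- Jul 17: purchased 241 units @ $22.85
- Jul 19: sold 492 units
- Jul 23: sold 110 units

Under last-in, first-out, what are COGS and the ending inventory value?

Jul 19, 492 sold [LIFO — newest first]: 241 @ $22.85 + 191 @ $25.95 + 60 @ $21.70 = $11,765.30
Jul 23, 110 sold [LIFO — newest first]: 25 @ $21.70 + 85 @ $22.00 = $2,412.50
Total COGS = $11,765.30 + $2,412.50 = $14,177.80
Ending inventory: 155 @ $22.00 = $3,410.00
Check: goods available $17,587.80 = COGS $14,177.80 + ending $3,410.00

COGS = $14,177.80; ending inventory = $3,410.00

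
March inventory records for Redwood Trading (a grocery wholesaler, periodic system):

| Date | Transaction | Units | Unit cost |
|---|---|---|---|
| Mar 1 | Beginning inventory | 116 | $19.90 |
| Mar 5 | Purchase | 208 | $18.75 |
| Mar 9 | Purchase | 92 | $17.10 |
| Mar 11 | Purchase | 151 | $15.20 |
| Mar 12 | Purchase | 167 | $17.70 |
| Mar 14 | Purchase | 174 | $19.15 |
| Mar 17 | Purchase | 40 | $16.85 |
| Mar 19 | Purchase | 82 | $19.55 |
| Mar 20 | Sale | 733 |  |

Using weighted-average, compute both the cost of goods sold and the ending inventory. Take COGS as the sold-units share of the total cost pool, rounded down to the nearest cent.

COGS = $13,266.51; ending inventory = $5,375.39

Mar 20, sell 733: 733/1030 × $18,641.90 → $13,266.51
Ending inventory (cost pool remaining) = $5,375.39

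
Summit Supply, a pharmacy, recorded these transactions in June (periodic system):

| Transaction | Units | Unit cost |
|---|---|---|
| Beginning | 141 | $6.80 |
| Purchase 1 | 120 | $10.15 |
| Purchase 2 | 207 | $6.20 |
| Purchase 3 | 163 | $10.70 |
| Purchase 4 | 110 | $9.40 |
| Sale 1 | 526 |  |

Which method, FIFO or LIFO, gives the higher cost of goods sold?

LIFO

FIFO COGS: 141 @ $6.80 + 120 @ $10.15 + 207 @ $6.20 + 58 @ $10.70 = $4,080.80
LIFO COGS: 110 @ $9.40 + 163 @ $10.70 + 207 @ $6.20 + 46 @ $10.15 = $4,528.40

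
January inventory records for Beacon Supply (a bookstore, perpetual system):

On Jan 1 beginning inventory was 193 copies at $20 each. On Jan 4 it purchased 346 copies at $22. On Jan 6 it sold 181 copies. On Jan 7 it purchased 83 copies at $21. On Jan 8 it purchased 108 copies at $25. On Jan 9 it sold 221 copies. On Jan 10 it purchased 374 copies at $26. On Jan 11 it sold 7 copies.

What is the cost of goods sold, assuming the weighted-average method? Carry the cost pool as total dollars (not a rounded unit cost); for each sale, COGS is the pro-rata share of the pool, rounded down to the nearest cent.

COGS = $8,877.00

After Jan 1: 193 on hand, pool $3,860.00 (≈ $20.0000 each)
After Jan 4: 539 on hand, pool $11,472.00 (≈ $21.2839 each)
Jan 6, sell 181: 181/539 × $11,472.00 → $3,852.37
After Jan 7: 441 on hand, pool $9,362.63 (≈ $21.2305 each)
After Jan 8: 549 on hand, pool $12,062.63 (≈ $21.9720 each)
Jan 9, sell 221: 221/549 × $12,062.63 → $4,855.81
After Jan 10: 702 on hand, pool $16,930.82 (≈ $24.1180 each)
Jan 11, sell 7: 7/702 × $16,930.82 → $168.82
Total COGS = $3,852.37 + $4,855.81 + $168.82 = $8,877.00
Ending inventory (cost pool remaining) = $16,762.00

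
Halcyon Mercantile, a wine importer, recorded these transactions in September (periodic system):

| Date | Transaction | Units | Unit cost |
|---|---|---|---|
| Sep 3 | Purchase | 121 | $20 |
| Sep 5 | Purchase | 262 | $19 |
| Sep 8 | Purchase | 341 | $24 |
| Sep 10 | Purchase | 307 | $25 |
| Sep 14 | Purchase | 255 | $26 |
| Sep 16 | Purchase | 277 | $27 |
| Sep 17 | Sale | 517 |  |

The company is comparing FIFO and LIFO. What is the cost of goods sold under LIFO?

FIFO COGS: 121 @ $20 + 262 @ $19 + 134 @ $24 = $10,614
LIFO COGS: 277 @ $27 + 240 @ $26 = $13,719

COGS = $13,719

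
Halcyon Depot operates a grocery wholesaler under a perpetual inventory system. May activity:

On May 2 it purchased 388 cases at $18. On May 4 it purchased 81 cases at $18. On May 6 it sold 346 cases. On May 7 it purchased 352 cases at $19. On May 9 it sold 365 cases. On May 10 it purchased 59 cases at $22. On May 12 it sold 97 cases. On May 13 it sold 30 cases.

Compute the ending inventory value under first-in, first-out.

Ending inventory = $924

May 6, 346 sold [FIFO — oldest first]: 346 @ $18 = $6,228
May 9, 365 sold [FIFO — oldest first]: 42 @ $18 + 81 @ $18 + 242 @ $19 = $6,812
May 12, 97 sold [FIFO — oldest first]: 97 @ $19 = $1,843
May 13, 30 sold [FIFO — oldest first]: 13 @ $19 + 17 @ $22 = $621
Total COGS = $6,228 + $6,812 + $1,843 + $621 = $15,504
Ending inventory: 42 @ $22 = $924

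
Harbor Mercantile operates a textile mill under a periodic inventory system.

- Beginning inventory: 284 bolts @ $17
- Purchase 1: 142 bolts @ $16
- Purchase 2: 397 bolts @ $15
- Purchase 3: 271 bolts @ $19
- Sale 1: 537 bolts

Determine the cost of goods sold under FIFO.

Sale 1 (537) [FIFO — oldest first]: 284 @ $17 + 142 @ $16 + 111 @ $15 = $8,765
Ending inventory: 286 @ $15 + 271 @ $19 = $9,439

COGS = $8,765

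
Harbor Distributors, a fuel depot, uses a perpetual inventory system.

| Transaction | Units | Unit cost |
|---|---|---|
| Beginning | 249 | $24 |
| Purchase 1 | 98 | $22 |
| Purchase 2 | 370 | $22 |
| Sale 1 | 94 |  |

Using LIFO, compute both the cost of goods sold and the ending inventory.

COGS = $2,068; ending inventory = $14,204

Sale 1 (94) [LIFO — newest first]: 94 @ $22 = $2,068
Ending inventory: 249 @ $24 + 98 @ $22 + 276 @ $22 = $14,204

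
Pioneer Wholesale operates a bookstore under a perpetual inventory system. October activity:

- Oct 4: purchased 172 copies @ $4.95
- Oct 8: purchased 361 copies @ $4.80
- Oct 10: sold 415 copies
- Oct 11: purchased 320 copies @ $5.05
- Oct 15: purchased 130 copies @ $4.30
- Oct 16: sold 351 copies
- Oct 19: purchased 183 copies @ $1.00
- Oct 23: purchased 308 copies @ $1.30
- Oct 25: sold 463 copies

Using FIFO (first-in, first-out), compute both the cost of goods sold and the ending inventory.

Oct 10, 415 sold [FIFO — oldest first]: 172 @ $4.95 + 243 @ $4.80 = $2,017.80
Oct 16, 351 sold [FIFO — oldest first]: 118 @ $4.80 + 233 @ $5.05 = $1,743.05
Oct 25, 463 sold [FIFO — oldest first]: 87 @ $5.05 + 130 @ $4.30 + 183 @ $1.00 + 63 @ $1.30 = $1,263.25
Total COGS = $2,017.80 + $1,743.05 + $1,263.25 = $5,024.10
Ending inventory: 245 @ $1.30 = $318.50

COGS = $5,024.10; ending inventory = $318.50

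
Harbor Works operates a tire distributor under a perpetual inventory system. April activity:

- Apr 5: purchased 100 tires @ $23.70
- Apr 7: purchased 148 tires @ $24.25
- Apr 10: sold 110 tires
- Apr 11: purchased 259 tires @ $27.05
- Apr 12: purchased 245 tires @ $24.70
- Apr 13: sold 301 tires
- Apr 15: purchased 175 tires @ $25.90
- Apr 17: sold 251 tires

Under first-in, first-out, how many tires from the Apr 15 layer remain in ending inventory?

Apr 10, 110 sold [FIFO — oldest first]: 100 @ $23.70 + 10 @ $24.25 = $2,612.50
Apr 13, 301 sold [FIFO — oldest first]: 138 @ $24.25 + 163 @ $27.05 = $7,755.65
Apr 17, 251 sold [FIFO — oldest first]: 96 @ $27.05 + 155 @ $24.70 = $6,425.30
Total COGS = $2,612.50 + $7,755.65 + $6,425.30 = $16,793.45
Ending inventory: 90 @ $24.70 + 175 @ $25.90 = $6,755.50

175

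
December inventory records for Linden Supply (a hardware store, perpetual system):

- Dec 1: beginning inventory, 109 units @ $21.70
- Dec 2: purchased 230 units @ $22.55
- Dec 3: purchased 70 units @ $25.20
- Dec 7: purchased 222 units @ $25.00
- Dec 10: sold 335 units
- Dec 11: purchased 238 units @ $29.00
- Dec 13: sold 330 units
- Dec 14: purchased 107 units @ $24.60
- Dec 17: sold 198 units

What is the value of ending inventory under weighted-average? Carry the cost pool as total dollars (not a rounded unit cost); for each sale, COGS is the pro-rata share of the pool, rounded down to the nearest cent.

After Dec 1: 109 on hand, pool $2,365.30 (≈ $21.7000 each)
After Dec 2: 339 on hand, pool $7,551.80 (≈ $22.2767 each)
After Dec 3: 409 on hand, pool $9,315.80 (≈ $22.7770 each)
After Dec 7: 631 on hand, pool $14,865.80 (≈ $23.5591 each)
Dec 10, sell 335: 335/631 × $14,865.80 → $7,892.30
After Dec 11: 534 on hand, pool $13,875.50 (≈ $25.9841 each)
Dec 13, sell 330: 330/534 × $13,875.50 → $8,574.74
After Dec 14: 311 on hand, pool $7,932.96 (≈ $25.5079 each)
Dec 17, sell 198: 198/311 × $7,932.96 → $5,050.56
Total COGS = $7,892.30 + $8,574.74 + $5,050.56 = $21,517.60
Ending inventory (cost pool remaining) = $2,882.40

Ending inventory = $2,882.40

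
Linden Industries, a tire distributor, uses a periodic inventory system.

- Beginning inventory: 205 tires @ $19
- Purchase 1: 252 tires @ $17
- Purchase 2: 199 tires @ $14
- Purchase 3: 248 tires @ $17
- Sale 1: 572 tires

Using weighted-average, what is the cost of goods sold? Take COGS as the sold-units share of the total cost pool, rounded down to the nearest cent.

COGS = $9,605.67

Sale 1, sell 572: 572/904 × $15,181.00 → $9,605.67
Ending inventory (cost pool remaining) = $5,575.33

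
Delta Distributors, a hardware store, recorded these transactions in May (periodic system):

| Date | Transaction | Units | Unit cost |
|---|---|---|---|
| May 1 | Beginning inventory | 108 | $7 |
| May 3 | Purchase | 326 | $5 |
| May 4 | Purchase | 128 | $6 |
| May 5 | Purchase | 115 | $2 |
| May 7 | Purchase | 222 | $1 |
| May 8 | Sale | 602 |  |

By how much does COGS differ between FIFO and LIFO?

$1,329

FIFO COGS: 108 @ $7 + 326 @ $5 + 128 @ $6 + 40 @ $2 = $3,234
LIFO COGS: 222 @ $1 + 115 @ $2 + 128 @ $6 + 137 @ $5 = $1,905
Difference = |$3,234 − $1,905| = $1,329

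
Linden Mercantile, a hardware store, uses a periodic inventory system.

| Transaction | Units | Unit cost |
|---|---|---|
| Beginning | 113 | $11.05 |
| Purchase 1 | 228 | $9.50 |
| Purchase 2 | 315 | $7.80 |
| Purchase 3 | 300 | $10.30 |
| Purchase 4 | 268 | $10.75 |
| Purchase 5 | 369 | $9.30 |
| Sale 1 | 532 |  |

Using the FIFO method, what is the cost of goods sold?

COGS = $4,904.45

Sale 1 (532) [FIFO — oldest first]: 113 @ $11.05 + 228 @ $9.50 + 191 @ $7.80 = $4,904.45
Ending inventory: 124 @ $7.80 + 300 @ $10.30 + 268 @ $10.75 + 369 @ $9.30 = $10,369.90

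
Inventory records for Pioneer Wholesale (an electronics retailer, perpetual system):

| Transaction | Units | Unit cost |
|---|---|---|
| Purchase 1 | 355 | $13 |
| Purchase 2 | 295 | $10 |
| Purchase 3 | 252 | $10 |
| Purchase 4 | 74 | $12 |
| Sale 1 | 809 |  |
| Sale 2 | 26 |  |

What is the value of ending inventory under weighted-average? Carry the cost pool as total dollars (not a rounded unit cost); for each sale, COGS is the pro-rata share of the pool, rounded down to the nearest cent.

After Purchase 1: 355 on hand, pool $4,615.00 (≈ $13.0000 each)
After Purchase 2: 650 on hand, pool $7,565.00 (≈ $11.6385 each)
After Purchase 3: 902 on hand, pool $10,085.00 (≈ $11.1807 each)
After Purchase 4: 976 on hand, pool $10,973.00 (≈ $11.2428 each)
Sale 1, sell 809: 809/976 × $10,973.00 → $9,095.44
Sale 2, sell 26: 26/167 × $1,877.56 → $292.31
Total COGS = $9,095.44 + $292.31 = $9,387.75
Ending inventory (cost pool remaining) = $1,585.25

Ending inventory = $1,585.25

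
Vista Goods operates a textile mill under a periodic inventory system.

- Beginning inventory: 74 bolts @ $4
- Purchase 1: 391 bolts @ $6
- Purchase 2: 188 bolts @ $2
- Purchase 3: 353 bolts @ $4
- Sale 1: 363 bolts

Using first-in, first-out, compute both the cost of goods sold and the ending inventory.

Sale 1 (363) [FIFO — oldest first]: 74 @ $4 + 289 @ $6 = $2,030
Ending inventory: 102 @ $6 + 188 @ $2 + 353 @ $4 = $2,400

COGS = $2,030; ending inventory = $2,400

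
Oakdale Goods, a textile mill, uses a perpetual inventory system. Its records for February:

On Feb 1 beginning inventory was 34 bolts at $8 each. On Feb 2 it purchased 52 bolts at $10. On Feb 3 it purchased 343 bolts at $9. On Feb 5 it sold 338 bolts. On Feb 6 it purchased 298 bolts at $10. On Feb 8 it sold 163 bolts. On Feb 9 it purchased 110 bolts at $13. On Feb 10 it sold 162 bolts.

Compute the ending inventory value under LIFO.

Ending inventory = $1,667

Feb 5, 338 sold [LIFO — newest first]: 338 @ $9 = $3,042
Feb 8, 163 sold [LIFO — newest first]: 163 @ $10 = $1,630
Feb 10, 162 sold [LIFO — newest first]: 110 @ $13 + 52 @ $10 = $1,950
Total COGS = $3,042 + $1,630 + $1,950 = $6,622
Ending inventory: 34 @ $8 + 52 @ $10 + 5 @ $9 + 83 @ $10 = $1,667
Check: goods available $8,289 = COGS $6,622 + ending $1,667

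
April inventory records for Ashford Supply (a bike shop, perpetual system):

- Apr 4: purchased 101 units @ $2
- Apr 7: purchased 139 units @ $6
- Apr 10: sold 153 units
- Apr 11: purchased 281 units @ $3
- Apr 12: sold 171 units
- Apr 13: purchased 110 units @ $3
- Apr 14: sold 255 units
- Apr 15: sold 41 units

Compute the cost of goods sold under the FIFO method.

Apr 10, 153 sold [FIFO — oldest first]: 101 @ $2 + 52 @ $6 = $514
Apr 12, 171 sold [FIFO — oldest first]: 87 @ $6 + 84 @ $3 = $774
Apr 14, 255 sold [FIFO — oldest first]: 197 @ $3 + 58 @ $3 = $765
Apr 15, 41 sold [FIFO — oldest first]: 41 @ $3 = $123
Total COGS = $514 + $774 + $765 + $123 = $2,176
Ending inventory: 11 @ $3 = $33
Check: goods available $2,209 = COGS $2,176 + ending $33

COGS = $2,176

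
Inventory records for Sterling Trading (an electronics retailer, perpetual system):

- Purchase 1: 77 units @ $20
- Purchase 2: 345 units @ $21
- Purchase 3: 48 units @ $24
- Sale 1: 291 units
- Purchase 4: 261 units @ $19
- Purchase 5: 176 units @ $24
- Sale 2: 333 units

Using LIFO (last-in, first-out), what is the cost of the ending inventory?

Sale 1 (291) [LIFO — newest first]: 48 @ $24 + 243 @ $21 = $6,255
Sale 2 (333) [LIFO — newest first]: 176 @ $24 + 157 @ $19 = $7,207
Total COGS = $6,255 + $7,207 = $13,462
Ending inventory: 77 @ $20 + 102 @ $21 + 104 @ $19 = $5,658

Ending inventory = $5,658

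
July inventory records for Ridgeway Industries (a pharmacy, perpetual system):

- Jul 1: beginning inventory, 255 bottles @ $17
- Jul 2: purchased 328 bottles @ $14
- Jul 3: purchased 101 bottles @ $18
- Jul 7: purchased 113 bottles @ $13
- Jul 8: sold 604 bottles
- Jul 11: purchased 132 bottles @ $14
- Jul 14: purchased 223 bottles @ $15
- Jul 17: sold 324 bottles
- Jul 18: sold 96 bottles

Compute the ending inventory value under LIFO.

Jul 8, 604 sold [LIFO — newest first]: 113 @ $13 + 101 @ $18 + 328 @ $14 + 62 @ $17 = $8,933
Jul 17, 324 sold [LIFO — newest first]: 223 @ $15 + 101 @ $14 = $4,759
Jul 18, 96 sold [LIFO — newest first]: 31 @ $14 + 65 @ $17 = $1,539
Total COGS = $8,933 + $4,759 + $1,539 = $15,231
Ending inventory: 128 @ $17 = $2,176

Ending inventory = $2,176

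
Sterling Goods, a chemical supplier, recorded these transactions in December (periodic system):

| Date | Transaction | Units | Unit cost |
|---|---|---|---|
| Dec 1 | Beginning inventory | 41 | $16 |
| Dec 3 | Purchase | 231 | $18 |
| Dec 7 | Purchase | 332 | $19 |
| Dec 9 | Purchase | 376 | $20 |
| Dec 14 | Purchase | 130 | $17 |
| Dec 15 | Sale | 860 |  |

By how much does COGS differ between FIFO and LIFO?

FIFO COGS: 41 @ $16 + 231 @ $18 + 332 @ $19 + 256 @ $20 = $16,242
LIFO COGS: 130 @ $17 + 376 @ $20 + 332 @ $19 + 22 @ $18 = $16,434
Difference = |$16,242 − $16,434| = $192

$192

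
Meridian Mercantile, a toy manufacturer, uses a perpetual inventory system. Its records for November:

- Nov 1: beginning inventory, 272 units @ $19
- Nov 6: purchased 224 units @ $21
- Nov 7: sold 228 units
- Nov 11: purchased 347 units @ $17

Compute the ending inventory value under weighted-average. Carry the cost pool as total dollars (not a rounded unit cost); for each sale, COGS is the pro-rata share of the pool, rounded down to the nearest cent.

Ending inventory = $11,233.07

After Nov 1: 272 on hand, pool $5,168.00 (≈ $19.0000 each)
After Nov 6: 496 on hand, pool $9,872.00 (≈ $19.9032 each)
Nov 7, sell 228: 228/496 × $9,872.00 → $4,537.93
After Nov 11: 615 on hand, pool $11,233.07 (≈ $18.2652 each)
Ending inventory (cost pool remaining) = $11,233.07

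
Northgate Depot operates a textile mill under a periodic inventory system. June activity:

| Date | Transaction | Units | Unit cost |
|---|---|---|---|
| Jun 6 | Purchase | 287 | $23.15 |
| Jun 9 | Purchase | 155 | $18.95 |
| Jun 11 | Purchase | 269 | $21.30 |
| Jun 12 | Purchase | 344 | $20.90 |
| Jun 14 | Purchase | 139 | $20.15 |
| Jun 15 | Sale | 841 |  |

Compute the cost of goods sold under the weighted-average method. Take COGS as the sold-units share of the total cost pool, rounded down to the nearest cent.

COGS = $17,821.20

Jun 15, sell 841: 841/1194 × $25,301.45 → $17,821.20
Ending inventory (cost pool remaining) = $7,480.25
Check: goods available $25,301.45 = COGS $17,821.20 + ending $7,480.25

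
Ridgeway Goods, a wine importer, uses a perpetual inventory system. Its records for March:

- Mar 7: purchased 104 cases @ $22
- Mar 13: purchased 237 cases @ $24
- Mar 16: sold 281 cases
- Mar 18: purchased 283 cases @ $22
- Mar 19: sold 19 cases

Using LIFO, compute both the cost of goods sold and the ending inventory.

Mar 16, 281 sold [LIFO — newest first]: 237 @ $24 + 44 @ $22 = $6,656
Mar 19, 19 sold [LIFO — newest first]: 19 @ $22 = $418
Total COGS = $6,656 + $418 = $7,074
Ending inventory: 60 @ $22 + 264 @ $22 = $7,128

COGS = $7,074; ending inventory = $7,128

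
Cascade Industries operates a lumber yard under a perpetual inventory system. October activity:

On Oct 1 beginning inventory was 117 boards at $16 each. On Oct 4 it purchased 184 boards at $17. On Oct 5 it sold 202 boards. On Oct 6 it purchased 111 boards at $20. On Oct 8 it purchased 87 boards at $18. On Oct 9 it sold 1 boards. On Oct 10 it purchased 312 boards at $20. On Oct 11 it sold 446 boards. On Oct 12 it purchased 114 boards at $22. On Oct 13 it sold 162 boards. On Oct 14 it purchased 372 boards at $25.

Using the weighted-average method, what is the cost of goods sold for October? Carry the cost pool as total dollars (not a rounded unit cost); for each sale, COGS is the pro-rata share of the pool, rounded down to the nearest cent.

COGS = $15,215.70

After Oct 1: 117 on hand, pool $1,872.00 (≈ $16.0000 each)
After Oct 4: 301 on hand, pool $5,000.00 (≈ $16.6113 each)
Oct 5, sell 202: 202/301 × $5,000.00 → $3,355.48
After Oct 6: 210 on hand, pool $3,864.52 (≈ $18.4025 each)
After Oct 8: 297 on hand, pool $5,430.52 (≈ $18.2846 each)
Oct 9, sell 1: 1/297 × $5,430.52 → $18.28
After Oct 10: 608 on hand, pool $11,652.24 (≈ $19.1649 each)
Oct 11, sell 446: 446/608 × $11,652.24 → $8,547.53
After Oct 12: 276 on hand, pool $5,612.71 (≈ $20.3359 each)
Oct 13, sell 162: 162/276 × $5,612.71 → $3,294.41
After Oct 14: 486 on hand, pool $11,618.30 (≈ $23.9060 each)
Total COGS = $3,355.48 + $18.28 + $8,547.53 + $3,294.41 = $15,215.70
Ending inventory (cost pool remaining) = $11,618.30
Check: goods available $26,834.00 = COGS $15,215.70 + ending $11,618.30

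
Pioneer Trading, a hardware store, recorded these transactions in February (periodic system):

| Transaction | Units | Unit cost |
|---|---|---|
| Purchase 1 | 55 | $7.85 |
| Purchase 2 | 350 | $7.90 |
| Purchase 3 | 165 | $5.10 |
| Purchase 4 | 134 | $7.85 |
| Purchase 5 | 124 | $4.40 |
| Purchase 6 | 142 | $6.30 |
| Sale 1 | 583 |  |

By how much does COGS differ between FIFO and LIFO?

FIFO COGS: 55 @ $7.85 + 350 @ $7.90 + 165 @ $5.10 + 13 @ $7.85 = $4,140.30
LIFO COGS: 142 @ $6.30 + 124 @ $4.40 + 134 @ $7.85 + 165 @ $5.10 + 18 @ $7.90 = $3,475.80
Difference = |$4,140.30 − $3,475.80| = $664.50

$664.50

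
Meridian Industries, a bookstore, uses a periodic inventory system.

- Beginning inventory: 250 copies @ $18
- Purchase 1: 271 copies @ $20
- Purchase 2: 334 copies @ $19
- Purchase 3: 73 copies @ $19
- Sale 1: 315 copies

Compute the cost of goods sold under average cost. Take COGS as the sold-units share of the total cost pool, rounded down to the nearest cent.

COGS = $5,992.12

Sale 1, sell 315: 315/928 × $17,653.00 → $5,992.12
Ending inventory (cost pool remaining) = $11,660.88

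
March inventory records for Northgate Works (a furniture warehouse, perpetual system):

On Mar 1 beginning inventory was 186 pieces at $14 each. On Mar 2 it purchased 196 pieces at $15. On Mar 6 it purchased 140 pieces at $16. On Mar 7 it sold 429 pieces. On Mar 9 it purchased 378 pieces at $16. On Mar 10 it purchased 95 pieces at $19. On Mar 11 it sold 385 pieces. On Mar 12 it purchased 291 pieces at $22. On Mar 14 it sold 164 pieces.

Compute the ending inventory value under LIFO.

Mar 7, 429 sold [LIFO — newest first]: 140 @ $16 + 196 @ $15 + 93 @ $14 = $6,482
Mar 11, 385 sold [LIFO — newest first]: 95 @ $19 + 290 @ $16 = $6,445
Mar 14, 164 sold [LIFO — newest first]: 164 @ $22 = $3,608
Total COGS = $6,482 + $6,445 + $3,608 = $16,535
Ending inventory: 93 @ $14 + 88 @ $16 + 127 @ $22 = $5,504
Check: goods available $22,039 = COGS $16,535 + ending $5,504

Ending inventory = $5,504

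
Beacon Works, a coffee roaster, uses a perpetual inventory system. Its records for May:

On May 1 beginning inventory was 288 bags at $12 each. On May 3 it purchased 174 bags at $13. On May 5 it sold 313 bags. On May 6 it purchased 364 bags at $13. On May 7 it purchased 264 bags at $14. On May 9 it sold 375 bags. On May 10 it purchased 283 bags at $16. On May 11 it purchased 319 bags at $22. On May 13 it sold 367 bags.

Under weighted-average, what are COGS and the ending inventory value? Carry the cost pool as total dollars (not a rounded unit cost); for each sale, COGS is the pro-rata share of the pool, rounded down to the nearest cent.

COGS = $14,994.62; ending inventory = $10,697.38

After May 1: 288 on hand, pool $3,456.00 (≈ $12.0000 each)
After May 3: 462 on hand, pool $5,718.00 (≈ $12.3766 each)
May 5, sell 313: 313/462 × $5,718.00 → $3,873.88
After May 6: 513 on hand, pool $6,576.12 (≈ $12.8189 each)
After May 7: 777 on hand, pool $10,272.12 (≈ $13.2202 each)
May 9, sell 375: 375/777 × $10,272.12 → $4,957.58
After May 10: 685 on hand, pool $9,842.54 (≈ $14.3687 each)
After May 11: 1004 on hand, pool $16,860.54 (≈ $16.7934 each)
May 13, sell 367: 367/1004 × $16,860.54 → $6,163.16
Total COGS = $3,873.88 + $4,957.58 + $6,163.16 = $14,994.62
Ending inventory (cost pool remaining) = $10,697.38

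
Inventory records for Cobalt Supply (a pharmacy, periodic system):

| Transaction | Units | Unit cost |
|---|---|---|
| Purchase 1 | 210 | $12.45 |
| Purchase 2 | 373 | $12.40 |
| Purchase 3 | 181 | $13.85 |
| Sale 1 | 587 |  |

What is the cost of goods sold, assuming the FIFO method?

Sale 1 (587) [FIFO — oldest first]: 210 @ $12.45 + 373 @ $12.40 + 4 @ $13.85 = $7,295.10
Ending inventory: 177 @ $13.85 = $2,451.45
Check: goods available $9,746.55 = COGS $7,295.10 + ending $2,451.45

COGS = $7,295.10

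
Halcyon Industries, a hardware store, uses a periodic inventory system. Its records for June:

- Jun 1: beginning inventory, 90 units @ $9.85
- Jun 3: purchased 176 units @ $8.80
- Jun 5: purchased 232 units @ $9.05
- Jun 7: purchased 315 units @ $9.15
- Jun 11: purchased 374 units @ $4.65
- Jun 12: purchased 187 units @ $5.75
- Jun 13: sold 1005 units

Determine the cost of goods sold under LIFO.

Jun 13, 1005 sold [LIFO — newest first]: 187 @ $5.75 + 374 @ $4.65 + 315 @ $9.15 + 129 @ $9.05 = $6,864.05
Ending inventory: 90 @ $9.85 + 176 @ $8.80 + 103 @ $9.05 = $3,367.45

COGS = $6,864.05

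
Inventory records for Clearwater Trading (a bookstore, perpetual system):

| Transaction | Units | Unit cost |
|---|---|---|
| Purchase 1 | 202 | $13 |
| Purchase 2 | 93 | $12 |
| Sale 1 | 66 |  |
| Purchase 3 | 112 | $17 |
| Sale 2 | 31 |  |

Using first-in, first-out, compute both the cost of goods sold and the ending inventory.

Sale 1 (66) [FIFO — oldest first]: 66 @ $13 = $858
Sale 2 (31) [FIFO — oldest first]: 31 @ $13 = $403
Total COGS = $858 + $403 = $1,261
Ending inventory: 105 @ $13 + 93 @ $12 + 112 @ $17 = $4,385
Check: goods available $5,646 = COGS $1,261 + ending $4,385

COGS = $1,261; ending inventory = $4,385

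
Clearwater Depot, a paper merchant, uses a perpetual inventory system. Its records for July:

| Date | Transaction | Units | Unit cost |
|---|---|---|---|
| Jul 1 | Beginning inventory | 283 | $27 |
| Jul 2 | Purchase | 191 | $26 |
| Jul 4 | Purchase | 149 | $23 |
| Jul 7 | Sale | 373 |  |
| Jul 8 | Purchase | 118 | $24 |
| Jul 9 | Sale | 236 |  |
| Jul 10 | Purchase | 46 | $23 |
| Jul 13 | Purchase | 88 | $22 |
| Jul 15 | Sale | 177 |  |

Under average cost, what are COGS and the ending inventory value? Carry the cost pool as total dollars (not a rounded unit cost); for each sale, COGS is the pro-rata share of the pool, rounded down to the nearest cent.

After Jul 1: 283 on hand, pool $7,641.00 (≈ $27.0000 each)
After Jul 2: 474 on hand, pool $12,607.00 (≈ $26.5970 each)
After Jul 4: 623 on hand, pool $16,034.00 (≈ $25.7368 each)
Jul 7, sell 373: 373/623 × $16,034.00 → $9,599.81
After Jul 8: 368 on hand, pool $9,266.19 (≈ $25.1799 each)
Jul 9, sell 236: 236/368 × $9,266.19 → $5,942.44
After Jul 10: 178 on hand, pool $4,381.75 (≈ $24.6166 each)
After Jul 13: 266 on hand, pool $6,317.75 (≈ $23.7509 each)
Jul 15, sell 177: 177/266 × $6,317.75 → $4,203.91
Total COGS = $9,599.81 + $5,942.44 + $4,203.91 = $19,746.16
Ending inventory (cost pool remaining) = $2,113.84

COGS = $19,746.16; ending inventory = $2,113.84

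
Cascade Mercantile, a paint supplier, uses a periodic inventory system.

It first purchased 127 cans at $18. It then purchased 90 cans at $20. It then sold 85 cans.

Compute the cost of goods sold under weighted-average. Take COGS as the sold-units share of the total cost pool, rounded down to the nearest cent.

Sale 1, sell 85: 85/217 × $4,086.00 → $1,600.50
Ending inventory (cost pool remaining) = $2,485.50

COGS = $1,600.50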